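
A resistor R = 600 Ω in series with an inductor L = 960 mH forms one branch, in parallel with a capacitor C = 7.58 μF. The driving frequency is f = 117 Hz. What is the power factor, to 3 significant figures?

0.146

ω = 2πf = 735.1 rad/s
X_L = ωL = 706 Ω
X_C = 1/(ωC) = 179 Ω
Branch 1 (R+jX_L): Z₁ = 600 + j706 Ω, |Z₁| = 926 Ω
Branch 2 (−jX_C): Z₂ = −j179 Ω
Parallel: Z = Z₁Z₂/(Z₁+Z₂), |Z| = 208 Ω, ∠Z = -81.6°
cos φ = cos(-81.6°) = 0.146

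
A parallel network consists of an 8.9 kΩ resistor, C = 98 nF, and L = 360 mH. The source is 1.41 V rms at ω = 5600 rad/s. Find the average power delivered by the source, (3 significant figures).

X_L = ωL = 2020 Ω
X_C = 1/(ωC) = 1820 Ω
Parallel: admittances add. Y = 1/R + 1/(jωL) + jωC
Y = (0.000112 + j5.28e-05) S
|Y| = 0.000124 S → |Z| = 1/|Y| = 8060 Ω, ∠Z = −∠Y = -25.2°
I = V/|Z| = 175 μA
P = VI cos φ = 1.41 × 0.000175 × cos(-25.2°) = 223 μW

223 μW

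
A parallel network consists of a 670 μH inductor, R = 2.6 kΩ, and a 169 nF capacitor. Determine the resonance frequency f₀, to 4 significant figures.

14.96 kHz

ω₀ = 1/√(LC) = 1/√(0.00067 × 1.69e-07) = 93980 rad/s
f₀ = ω₀/(2π) = 14.96 kHz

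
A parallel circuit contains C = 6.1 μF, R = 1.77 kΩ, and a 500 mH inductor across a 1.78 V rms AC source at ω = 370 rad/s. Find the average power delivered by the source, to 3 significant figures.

X_L = ωL = 185 Ω
X_C = 1/(ωC) = 443 Ω
Parallel: admittances add. Y = 1/R + 1/(jωL) + jωC
Y = (0.000565 − j0.00315) S
|Y| = 0.00320 S → |Z| = 1/|Y| = 313 Ω, ∠Z = −∠Y = 79.8°
I = V/|Z| = 5.69 mA
P = VI cos φ = 1.78 × 0.00569 × cos(79.8°) = 1.79 mW

1.79 mW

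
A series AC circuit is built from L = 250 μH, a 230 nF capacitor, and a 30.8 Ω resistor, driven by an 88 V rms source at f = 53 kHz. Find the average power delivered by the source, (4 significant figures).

ω = 2πf = 333000 rad/s
X_L = ωL = 83.25 Ω
X_C = 1/(ωC) = 13.06 Ω
Net reactance X = X_L − X_C = 70.20 Ω
Z = 30.80 + j70.20 Ω
|Z| = √(30.80² + 70.20²) = 76.66 Ω
∠Z = arctan(70.20/30.80) = 66.31°
I = V/|Z| = 1.148 A
P = VI cos φ = 88 × 1.148 × cos(66.31°) = 40.59 W

40.59 W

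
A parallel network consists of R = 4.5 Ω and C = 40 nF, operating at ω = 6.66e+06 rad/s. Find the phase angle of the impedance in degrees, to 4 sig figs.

-50.17°

X_C = 1/(ωC) = 3.754 Ω
Parallel: admittances add. Y = 1/R + jωC
Y = (0.2222 + j0.2664) S
|Y| = 0.3469 S → |Z| = 1/|Y| = 2.883 Ω, ∠Z = −∠Y = -50.17°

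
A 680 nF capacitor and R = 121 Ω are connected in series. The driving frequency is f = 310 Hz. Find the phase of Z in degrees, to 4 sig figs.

-80.89°

ω = 2πf = 1948 rad/s
X_C = 1/(ωC) = 755.0 Ω
Z = 121.0 − j755.0 Ω
|Z| = √(121.0² + 755.0²) = 764.6 Ω
∠Z = arctan(-755.0/121.0) = -80.89°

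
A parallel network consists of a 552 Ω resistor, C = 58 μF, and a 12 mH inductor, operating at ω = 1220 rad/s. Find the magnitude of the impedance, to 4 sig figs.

327.8 Ω

X_L = ωL = 14.64 Ω
X_C = 1/(ωC) = 14.13 Ω
Parallel: admittances add. Y = 1/R + 1/(jωL) + jωC
Y = (0.001812 + j0.002454) S
|Y| = 0.003050 S → |Z| = 1/|Y| = 327.8 Ω, ∠Z = −∠Y = -53.56°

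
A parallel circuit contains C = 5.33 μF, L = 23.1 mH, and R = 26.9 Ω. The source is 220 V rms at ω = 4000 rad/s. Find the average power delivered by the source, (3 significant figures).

X_L = ωL = 92.4 Ω
X_C = 1/(ωC) = 46.9 Ω
Parallel: admittances add. Y = 1/R + 1/(jωL) + jωC
Y = (0.0372 + j0.0105) S
|Y| = 0.0386 S → |Z| = 1/|Y| = 25.9 Ω, ∠Z = −∠Y = -15.8°
I = V/|Z| = 8.50 A
P = VI cos φ = 220 × 8.50 × cos(-15.8°) = 1.80 kW

1.80 kW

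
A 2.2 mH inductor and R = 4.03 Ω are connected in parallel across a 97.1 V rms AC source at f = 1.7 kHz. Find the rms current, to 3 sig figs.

ω = 2πf = 10680 rad/s
X_L = ωL = 23.5 Ω
Parallel: admittances add. Y = 1/R + 1/(jωL)
Y = (0.248 − j0.0426) S
|Y| = 0.252 S → |Z| = 1/|Y| = 3.97 Ω, ∠Z = −∠Y = 9.73°
I = V/|Z| = 97.1/3.97 = 24.4 A

24.4 A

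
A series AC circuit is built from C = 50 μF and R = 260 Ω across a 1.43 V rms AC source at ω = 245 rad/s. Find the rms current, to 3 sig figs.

X_C = 1/(ωC) = 81.6 Ω
Z = 260 − j81.6 Ω
|Z| = √(260² + 81.6²) = 273 Ω
I = V/|Z| = 1.43/273 = 5.25 mA

5.25 mA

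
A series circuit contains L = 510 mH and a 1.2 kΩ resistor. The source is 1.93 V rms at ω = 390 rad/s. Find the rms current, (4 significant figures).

X_L = ωL = 198.9 Ω
Z = 1200 + j198.9 Ω
|Z| = √(1200² + 198.9²) = 1216 Ω
I = V/|Z| = 1.93/1216 = 1.587 mA

1.587 mA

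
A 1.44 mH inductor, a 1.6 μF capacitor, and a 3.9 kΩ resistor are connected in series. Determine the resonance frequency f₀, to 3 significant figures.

ω₀ = 1/√(LC) = 1/√(0.00144 × 1.6e-06) = 20830 rad/s
f₀ = ω₀/(2π) = 3.32 kHz

3.32 kHz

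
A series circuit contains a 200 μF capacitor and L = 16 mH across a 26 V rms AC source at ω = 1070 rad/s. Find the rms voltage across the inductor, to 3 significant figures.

35.8 V

X_L = ωL = 17.1 Ω
X_C = 1/(ωC) = 4.67 Ω
Net reactance X = X_L − X_C = 12.4 Ω
Z = j12.4 Ω
|Z| = √(0² + 12.4²) = 12.4 Ω
I = V/|Z| = 2.09 A
V_L = I·|Z_L| = 2.09 × 17.1 = 35.8 V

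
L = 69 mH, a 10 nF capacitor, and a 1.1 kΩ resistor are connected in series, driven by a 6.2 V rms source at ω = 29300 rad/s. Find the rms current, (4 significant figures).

X_L = ωL = 2022 Ω
X_C = 1/(ωC) = 3413 Ω
Net reactance X = X_L − X_C = -1391 Ω
Z = 1100 − j1391 Ω
|Z| = √(1100² + 1391²) = 1774 Ω
I = V/|Z| = 6.2/1774 = 3.496 mA

3.496 mA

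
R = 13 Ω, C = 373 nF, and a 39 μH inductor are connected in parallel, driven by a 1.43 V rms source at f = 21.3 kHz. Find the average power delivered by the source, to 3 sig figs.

157 mW

ω = 2πf = 133800 rad/s
X_L = ωL = 5.22 Ω
X_C = 1/(ωC) = 20.0 Ω
Parallel: admittances add. Y = 1/R + 1/(jωL) + jωC
Y = (0.0769 − j0.142) S
|Y| = 0.161 S → |Z| = 1/|Y| = 6.20 Ω, ∠Z = −∠Y = 61.5°
I = V/|Z| = 231 mA
P = VI cos φ = 1.43 × 0.231 × cos(61.5°) = 157 mW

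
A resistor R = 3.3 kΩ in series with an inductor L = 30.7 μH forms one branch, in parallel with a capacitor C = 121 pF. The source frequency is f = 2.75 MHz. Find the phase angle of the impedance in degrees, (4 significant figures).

ω = 2πf = 1.728e+07 rad/s
X_L = ωL = 530.5 Ω
X_C = 1/(ωC) = 478.3 Ω
Branch 1 (R+jX_L): Z₁ = 3300 + j530.5 Ω, |Z₁| = 3342 Ω
Branch 2 (−jX_C): Z₂ = −j478.3 Ω
Parallel: Z = Z₁Z₂/(Z₁+Z₂), |Z| = 484.4 Ω, ∠Z = -81.77°

-81.77°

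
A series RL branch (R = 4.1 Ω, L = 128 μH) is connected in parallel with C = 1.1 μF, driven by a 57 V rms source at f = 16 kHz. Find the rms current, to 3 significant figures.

2.62 A

ω = 2πf = 100500 rad/s
X_L = ωL = 12.9 Ω
X_C = 1/(ωC) = 9.04 Ω
Branch 1 (R+jX_L): Z₁ = 4.10 + j12.9 Ω, |Z₁| = 13.5 Ω
Branch 2 (−jX_C): Z₂ = −j9.04 Ω
Parallel: Z = Z₁Z₂/(Z₁+Z₂), |Z| = 21.8 Ω, ∠Z = -60.7°
I = V/|Z| = 57/21.8 = 2.62 A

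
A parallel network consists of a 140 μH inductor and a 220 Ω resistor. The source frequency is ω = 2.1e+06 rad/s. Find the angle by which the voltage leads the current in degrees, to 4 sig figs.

36.81°

X_L = ωL = 294.0 Ω
Parallel: admittances add. Y = 1/R + 1/(jωL)
Y = (0.004545 − j0.003401) S
|Y| = 0.005677 S → |Z| = 1/|Y| = 176.1 Ω, ∠Z = −∠Y = 36.81°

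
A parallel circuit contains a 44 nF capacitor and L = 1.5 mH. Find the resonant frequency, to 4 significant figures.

19.59 kHz

ω₀ = 1/√(LC) = 1/√(0.0015 × 4.4e-08) = 123100 rad/s
f₀ = ω₀/(2π) = 19.59 kHz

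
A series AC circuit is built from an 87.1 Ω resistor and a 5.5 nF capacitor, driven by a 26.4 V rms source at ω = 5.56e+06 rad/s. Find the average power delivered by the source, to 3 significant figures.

7.01 W

X_C = 1/(ωC) = 32.7 Ω
Z = 87.1 − j32.7 Ω
|Z| = √(87.1² + 32.7²) = 93.0 Ω
∠Z = arctan(-32.7/87.1) = -20.6°
I = V/|Z| = 284 mA
P = VI cos φ = 26.4 × 0.284 × cos(-20.6°) = 7.01 W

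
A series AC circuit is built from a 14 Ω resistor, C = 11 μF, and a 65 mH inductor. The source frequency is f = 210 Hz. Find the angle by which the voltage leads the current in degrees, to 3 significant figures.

50.3°

ω = 2πf = 1319 rad/s
X_L = ωL = 85.8 Ω
X_C = 1/(ωC) = 68.9 Ω
Net reactance X = X_L − X_C = 16.9 Ω
Z = 14.0 + j16.9 Ω
|Z| = √(14.0² + 16.9²) = 21.9 Ω
∠Z = arctan(16.9/14.0) = 50.3°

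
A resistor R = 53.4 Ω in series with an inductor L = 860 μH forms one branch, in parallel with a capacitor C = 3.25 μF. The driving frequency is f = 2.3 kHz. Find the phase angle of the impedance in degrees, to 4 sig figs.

-67.47°

ω = 2πf = 14450 rad/s
X_L = ωL = 12.43 Ω
X_C = 1/(ωC) = 21.29 Ω
Branch 1 (R+jX_L): Z₁ = 53.40 + j12.43 Ω, |Z₁| = 54.83 Ω
Branch 2 (−jX_C): Z₂ = −j21.29 Ω
Parallel: Z = Z₁Z₂/(Z₁+Z₂), |Z| = 21.57 Ω, ∠Z = -67.47°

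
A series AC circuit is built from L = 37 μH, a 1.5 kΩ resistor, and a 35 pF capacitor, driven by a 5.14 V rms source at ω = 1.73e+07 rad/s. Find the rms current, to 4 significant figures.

X_L = ωL = 640.1 Ω
X_C = 1/(ωC) = 1652 Ω
Net reactance X = X_L − X_C = -1011 Ω
Z = 1500 − j1011 Ω
|Z| = √(1500² + 1011²) = 1809 Ω
I = V/|Z| = 5.14/1809 = 2.841 mA

2.841 mA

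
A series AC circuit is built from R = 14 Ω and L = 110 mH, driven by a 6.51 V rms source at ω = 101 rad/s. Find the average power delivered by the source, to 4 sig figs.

X_L = ωL = 11.11 Ω
Z = 14.00 + j11.11 Ω
|Z| = √(14.00² + 11.11²) = 17.87 Ω
∠Z = arctan(11.11/14.00) = 38.43°
I = V/|Z| = 364.2 mA
P = VI cos φ = 6.51 × 0.3642 × cos(38.43°) = 1.857 W

1.857 W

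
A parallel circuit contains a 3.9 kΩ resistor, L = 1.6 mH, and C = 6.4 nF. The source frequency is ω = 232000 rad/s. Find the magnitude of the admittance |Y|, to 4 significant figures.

1.236 mS

X_L = ωL = 371.2 Ω
X_C = 1/(ωC) = 673.5 Ω
Parallel: admittances add. Y = 1/R + 1/(jωL) + jωC
Y = (0.0002564 − j0.001209) S
|Y| = 0.001236 S → |Z| = 1/|Y| = 809.0 Ω, ∠Z = −∠Y = 78.03°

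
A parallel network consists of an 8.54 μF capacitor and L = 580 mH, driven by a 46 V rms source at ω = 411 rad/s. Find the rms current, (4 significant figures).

31.51 mA

X_L = ωL = 238.4 Ω
X_C = 1/(ωC) = 284.9 Ω
Parallel: admittances add. Y = 1/(jωL) + jωC
Y = (0 − j0.0006850) S
|Y| = 0.0006850 S → |Z| = 1/|Y| = 1460 Ω, ∠Z = −∠Y = 90.00°
I = V/|Z| = 46/1460 = 31.51 mA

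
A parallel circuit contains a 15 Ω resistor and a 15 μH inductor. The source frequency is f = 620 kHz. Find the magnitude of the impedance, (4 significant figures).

ω = 2πf = 3.896e+06 rad/s
X_L = ωL = 58.43 Ω
Parallel: admittances add. Y = 1/R + 1/(jωL)
Y = (0.06667 − j0.01711) S
|Y| = 0.06883 S → |Z| = 1/|Y| = 14.53 Ω, ∠Z = −∠Y = 14.40°

14.53 Ω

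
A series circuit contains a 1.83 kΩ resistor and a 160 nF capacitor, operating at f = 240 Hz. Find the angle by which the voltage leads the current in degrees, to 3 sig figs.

-66.2°

ω = 2πf = 1508 rad/s
X_C = 1/(ωC) = 4140 Ω
Z = 1830 − j4140 Ω
|Z| = √(1830² + 4140²) = 4530 Ω
∠Z = arctan(-4140/1830) = -66.2°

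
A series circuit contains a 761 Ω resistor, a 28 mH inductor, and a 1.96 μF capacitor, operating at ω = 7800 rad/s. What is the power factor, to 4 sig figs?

0.9804

X_L = ωL = 218.4 Ω
X_C = 1/(ωC) = 65.41 Ω
Net reactance X = X_L − X_C = 153.0 Ω
Z = 761.0 + j153.0 Ω
|Z| = √(761.0² + 153.0²) = 776.2 Ω
∠Z = arctan(153.0/761.0) = 11.37°
cos φ = cos(11.37°) = 0.9804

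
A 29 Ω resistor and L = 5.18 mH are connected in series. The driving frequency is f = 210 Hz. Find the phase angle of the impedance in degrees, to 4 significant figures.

ω = 2πf = 1319 rad/s
X_L = ωL = 6.835 Ω
Z = 29.00 + j6.835 Ω
|Z| = √(29.00² + 6.835²) = 29.79 Ω
∠Z = arctan(6.835/29.00) = 13.26°

13.26°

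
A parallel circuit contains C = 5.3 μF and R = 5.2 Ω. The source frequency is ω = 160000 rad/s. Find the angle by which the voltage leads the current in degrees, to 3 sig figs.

-77.2°

X_C = 1/(ωC) = 1.18 Ω
Parallel: admittances add. Y = 1/R + jωC
Y = (0.192 + j0.848) S
|Y| = 0.870 S → |Z| = 1/|Y| = 1.15 Ω, ∠Z = −∠Y = -77.2°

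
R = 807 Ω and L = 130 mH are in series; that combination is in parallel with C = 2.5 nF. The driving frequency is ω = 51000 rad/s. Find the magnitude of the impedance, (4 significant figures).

35950 Ω

X_L = ωL = 6630 Ω
X_C = 1/(ωC) = 7843 Ω
Branch 1 (R+jX_L): Z₁ = 807.0 + j6630 Ω, |Z₁| = 6679 Ω
Branch 2 (−jX_C): Z₂ = −j7843 Ω
Parallel: Z = Z₁Z₂/(Z₁+Z₂), |Z| = 35950 Ω, ∠Z = 49.43°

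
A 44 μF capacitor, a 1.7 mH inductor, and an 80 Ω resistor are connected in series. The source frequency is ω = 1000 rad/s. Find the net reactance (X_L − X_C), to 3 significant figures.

-21.0 Ω

X_L = ωL = 1.70 Ω
X_C = 1/(ωC) = 22.7 Ω
X = 1.70 − 22.7 = -21.0 Ω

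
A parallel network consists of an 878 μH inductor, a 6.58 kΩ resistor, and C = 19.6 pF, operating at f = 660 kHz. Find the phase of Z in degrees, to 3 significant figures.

ω = 2πf = 4.147e+06 rad/s
X_L = ωL = 3640 Ω
X_C = 1/(ωC) = 12300 Ω
Parallel: admittances add. Y = 1/R + 1/(jωL) + jωC
Y = (0.000152 − j0.000193) S
|Y| = 0.000246 S → |Z| = 1/|Y| = 4070 Ω, ∠Z = −∠Y = 51.8°

51.8°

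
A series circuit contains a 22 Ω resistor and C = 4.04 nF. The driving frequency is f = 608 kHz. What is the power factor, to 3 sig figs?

ω = 2πf = 3.82e+06 rad/s
X_C = 1/(ωC) = 64.8 Ω
Z = 22.0 − j64.8 Ω
|Z| = √(22.0² + 64.8²) = 68.4 Ω
∠Z = arctan(-64.8/22.0) = -71.2°
cos φ = cos(-71.2°) = 0.322

0.322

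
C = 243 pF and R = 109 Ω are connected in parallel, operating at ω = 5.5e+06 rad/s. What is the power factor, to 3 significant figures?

0.990

X_C = 1/(ωC) = 748 Ω
Parallel: admittances add. Y = 1/R + jωC
Y = (0.00917 + j0.00134) S
|Y| = 0.00927 S → |Z| = 1/|Y| = 108 Ω, ∠Z = −∠Y = -8.29°
cos φ = cos(-8.29°) = 0.990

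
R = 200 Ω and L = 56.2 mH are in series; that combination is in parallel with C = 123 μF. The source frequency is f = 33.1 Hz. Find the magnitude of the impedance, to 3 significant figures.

38.8 Ω

ω = 2πf = 208.0 rad/s
X_L = ωL = 11.7 Ω
X_C = 1/(ωC) = 39.1 Ω
Branch 1 (R+jX_L): Z₁ = 200 + j11.7 Ω, |Z₁| = 200 Ω
Branch 2 (−jX_C): Z₂ = −j39.1 Ω
Parallel: Z = Z₁Z₂/(Z₁+Z₂), |Z| = 38.8 Ω, ∠Z = -78.9°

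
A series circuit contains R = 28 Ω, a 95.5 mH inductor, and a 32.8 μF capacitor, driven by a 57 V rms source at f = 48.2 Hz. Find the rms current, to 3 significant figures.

ω = 2πf = 302.8 rad/s
X_L = ωL = 28.9 Ω
X_C = 1/(ωC) = 101 Ω
Net reactance X = X_L − X_C = -71.7 Ω
Z = 28.0 − j71.7 Ω
|Z| = √(28.0² + 71.7²) = 77.0 Ω
I = V/|Z| = 57/77.0 = 740 mA

740 mA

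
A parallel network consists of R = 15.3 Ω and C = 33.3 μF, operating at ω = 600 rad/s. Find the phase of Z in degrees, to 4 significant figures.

-17.00°

X_C = 1/(ωC) = 50.05 Ω
Parallel: admittances add. Y = 1/R + jωC
Y = (0.06536 + j0.01998) S
|Y| = 0.06835 S → |Z| = 1/|Y| = 14.63 Ω, ∠Z = −∠Y = -17.00°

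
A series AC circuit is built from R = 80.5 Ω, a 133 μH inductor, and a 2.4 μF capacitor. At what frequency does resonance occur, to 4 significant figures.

8.908 kHz

ω₀ = 1/√(LC) = 1/√(0.000133 × 2.4e-06) = 55970 rad/s
f₀ = ω₀/(2π) = 8.908 kHz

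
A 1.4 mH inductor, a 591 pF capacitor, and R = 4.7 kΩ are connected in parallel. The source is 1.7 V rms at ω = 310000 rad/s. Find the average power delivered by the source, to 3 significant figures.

615 μW

X_L = ωL = 434 Ω
X_C = 1/(ωC) = 5460 Ω
Parallel: admittances add. Y = 1/R + 1/(jωL) + jωC
Y = (0.000213 − j0.00212) S
|Y| = 0.00213 S → |Z| = 1/|Y| = 469 Ω, ∠Z = −∠Y = 84.3°
I = V/|Z| = 3.62 mA
P = VI cos φ = 1.7 × 0.00362 × cos(84.3°) = 615 μW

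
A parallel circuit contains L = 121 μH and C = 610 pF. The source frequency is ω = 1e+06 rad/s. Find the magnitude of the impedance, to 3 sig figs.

X_L = ωL = 121 Ω
X_C = 1/(ωC) = 1640 Ω
Parallel: admittances add. Y = 1/(jωL) + jωC
Y = (0 − j0.00765) S
|Y| = 0.00765 S → |Z| = 1/|Y| = 131 Ω, ∠Z = −∠Y = 90.0°

131 Ω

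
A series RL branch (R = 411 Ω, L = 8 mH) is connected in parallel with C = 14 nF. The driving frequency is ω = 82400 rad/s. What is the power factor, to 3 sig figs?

X_L = ωL = 659 Ω
X_C = 1/(ωC) = 867 Ω
Branch 1 (R+jX_L): Z₁ = 411 + j659 Ω, |Z₁| = 777 Ω
Branch 2 (−jX_C): Z₂ = −j867 Ω
Parallel: Z = Z₁Z₂/(Z₁+Z₂), |Z| = 1460 Ω, ∠Z = -5.14°
cos φ = cos(-5.14°) = 0.996

0.996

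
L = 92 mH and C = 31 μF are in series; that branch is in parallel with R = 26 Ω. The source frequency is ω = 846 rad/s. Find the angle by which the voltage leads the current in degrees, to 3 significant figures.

33.2°

X_L = ωL = 77.8 Ω
X_C = 1/(ωC) = 38.1 Ω
Branch 1: Z₁ = R = 26.0 Ω
Branch 2 (series LC): Z₂ = j(X_L − X_C) = j39.7 Ω
Parallel: Z = Z₁Z₂/(Z₁+Z₂), |Z| = 21.8 Ω, ∠Z = 33.2°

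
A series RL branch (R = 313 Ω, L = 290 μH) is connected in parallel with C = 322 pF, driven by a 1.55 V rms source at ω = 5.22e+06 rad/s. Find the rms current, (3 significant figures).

1.64 mA

X_L = ωL = 1510 Ω
X_C = 1/(ωC) = 595 Ω
Branch 1 (R+jX_L): Z₁ = 313 + j1510 Ω, |Z₁| = 1550 Ω
Branch 2 (−jX_C): Z₂ = −j595 Ω
Parallel: Z = Z₁Z₂/(Z₁+Z₂), |Z| = 947 Ω, ∠Z = -82.9°
I = V/|Z| = 1.55/947 = 1.64 mA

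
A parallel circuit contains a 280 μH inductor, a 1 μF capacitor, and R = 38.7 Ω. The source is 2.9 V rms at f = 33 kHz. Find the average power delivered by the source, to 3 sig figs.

217 mW

ω = 2πf = 207300 rad/s
X_L = ωL = 58.1 Ω
X_C = 1/(ωC) = 4.82 Ω
Parallel: admittances add. Y = 1/R + 1/(jωL) + jωC
Y = (0.0258 + j0.190) S
|Y| = 0.192 S → |Z| = 1/|Y| = 5.21 Ω, ∠Z = −∠Y = -82.3°
I = V/|Z| = 556 mA
P = VI cos φ = 2.9 × 0.556 × cos(-82.3°) = 217 mW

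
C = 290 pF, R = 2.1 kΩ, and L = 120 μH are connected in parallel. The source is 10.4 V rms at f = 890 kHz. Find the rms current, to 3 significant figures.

5.14 mA

ω = 2πf = 5.592e+06 rad/s
X_L = ωL = 671 Ω
X_C = 1/(ωC) = 617 Ω
Parallel: admittances add. Y = 1/R + 1/(jωL) + jωC
Y = (0.000476 + j0.000131) S
|Y| = 0.000494 S → |Z| = 1/|Y| = 2020 Ω, ∠Z = −∠Y = -15.4°
I = V/|Z| = 10.4/2020 = 5.14 mA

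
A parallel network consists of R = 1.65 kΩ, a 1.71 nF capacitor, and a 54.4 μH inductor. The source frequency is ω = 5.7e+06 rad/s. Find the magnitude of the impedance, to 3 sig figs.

X_L = ωL = 310 Ω
X_C = 1/(ωC) = 103 Ω
Parallel: admittances add. Y = 1/R + 1/(jωL) + jωC
Y = (0.000606 + j0.00652) S
|Y| = 0.00655 S → |Z| = 1/|Y| = 153 Ω, ∠Z = −∠Y = -84.7°

153 Ω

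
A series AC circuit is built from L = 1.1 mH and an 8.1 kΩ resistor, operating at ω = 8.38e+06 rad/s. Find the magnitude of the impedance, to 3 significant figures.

X_L = ωL = 9220 Ω
Z = 8100 + j9220 Ω
|Z| = √(8100² + 9220²) = 12300 Ω

12300 Ω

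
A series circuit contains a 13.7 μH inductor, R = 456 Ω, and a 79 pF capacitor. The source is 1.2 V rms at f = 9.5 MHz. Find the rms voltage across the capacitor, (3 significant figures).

0.336 V

ω = 2πf = 5.969e+07 rad/s
X_L = ωL = 818 Ω
X_C = 1/(ωC) = 212 Ω
Net reactance X = X_L − X_C = 606 Ω
Z = 456 + j606 Ω
|Z| = √(456² + 606²) = 758 Ω
I = V/|Z| = 1.58 mA
V_C = I·|Z_C| = 0.00158 × 212 = 0.336 V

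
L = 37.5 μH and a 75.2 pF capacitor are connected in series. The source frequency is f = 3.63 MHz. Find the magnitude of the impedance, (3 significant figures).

ω = 2πf = 2.281e+07 rad/s
X_L = ωL = 855 Ω
X_C = 1/(ωC) = 583 Ω
Net reactance X = X_L − X_C = 272 Ω
Z = j272 Ω
|Z| = √(0² + 272²) = 272 Ω

272 Ω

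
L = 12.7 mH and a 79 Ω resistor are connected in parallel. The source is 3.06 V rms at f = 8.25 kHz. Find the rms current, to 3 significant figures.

39.0 mA

ω = 2πf = 51840 rad/s
X_L = ωL = 658 Ω
Parallel: admittances add. Y = 1/R + 1/(jωL)
Y = (0.0127 − j0.00152) S
|Y| = 0.0127 S → |Z| = 1/|Y| = 78.4 Ω, ∠Z = −∠Y = 6.84°
I = V/|Z| = 3.06/78.4 = 39.0 mA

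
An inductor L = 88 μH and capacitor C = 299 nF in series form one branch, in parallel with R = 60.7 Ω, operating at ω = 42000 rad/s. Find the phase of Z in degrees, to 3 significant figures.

-38.6°

X_L = ωL = 3.70 Ω
X_C = 1/(ωC) = 79.6 Ω
Branch 1: Z₁ = R = 60.7 Ω
Branch 2 (series LC): Z₂ = j(X_L − X_C) = −j75.9 Ω
Parallel: Z = Z₁Z₂/(Z₁+Z₂), |Z| = 47.4 Ω, ∠Z = -38.6°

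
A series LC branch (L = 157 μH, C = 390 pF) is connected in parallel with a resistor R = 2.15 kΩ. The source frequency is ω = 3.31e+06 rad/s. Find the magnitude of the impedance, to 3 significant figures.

253 Ω

X_L = ωL = 520 Ω
X_C = 1/(ωC) = 775 Ω
Branch 1: Z₁ = R = 2150 Ω
Branch 2 (series LC): Z₂ = j(X_L − X_C) = −j255 Ω
Parallel: Z = Z₁Z₂/(Z₁+Z₂), |Z| = 253 Ω, ∠Z = -83.2°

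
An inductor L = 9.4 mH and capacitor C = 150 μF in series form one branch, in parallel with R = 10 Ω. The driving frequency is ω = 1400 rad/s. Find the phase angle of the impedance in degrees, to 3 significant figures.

X_L = ωL = 13.2 Ω
X_C = 1/(ωC) = 4.76 Ω
Branch 1: Z₁ = R = 10.0 Ω
Branch 2 (series LC): Z₂ = j(X_L − X_C) = j8.40 Ω
Parallel: Z = Z₁Z₂/(Z₁+Z₂), |Z| = 6.43 Ω, ∠Z = 50.0°

50.0°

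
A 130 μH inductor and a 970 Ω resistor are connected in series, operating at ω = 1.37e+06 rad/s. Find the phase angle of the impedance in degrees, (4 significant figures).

X_L = ωL = 178.1 Ω
Z = 970.0 + j178.1 Ω
|Z| = √(970.0² + 178.1²) = 986.2 Ω
∠Z = arctan(178.1/970.0) = 10.40°

10.40°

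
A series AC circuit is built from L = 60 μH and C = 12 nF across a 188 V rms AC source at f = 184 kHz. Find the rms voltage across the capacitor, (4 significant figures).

4992 V

ω = 2πf = 1.156e+06 rad/s
X_L = ωL = 69.37 Ω
X_C = 1/(ωC) = 72.08 Ω
Net reactance X = X_L − X_C = -2.715 Ω
Z = − j2.715 Ω
|Z| = √(0² + 2.715²) = 2.715 Ω
I = V/|Z| = 69.25 A
V_C = I·|Z_C| = 69.25 × 72.08 = 4992 V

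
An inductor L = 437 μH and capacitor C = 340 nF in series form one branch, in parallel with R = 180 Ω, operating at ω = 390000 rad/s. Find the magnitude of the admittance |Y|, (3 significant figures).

8.28 mS

X_L = ωL = 170 Ω
X_C = 1/(ωC) = 7.54 Ω
Branch 1: Z₁ = R = 180 Ω
Branch 2 (series LC): Z₂ = j(X_L − X_C) = j163 Ω
Parallel: Z = Z₁Z₂/(Z₁+Z₂), |Z| = 121 Ω, ∠Z = 47.9°
|Y| = 1/|Z| = 8.28 mS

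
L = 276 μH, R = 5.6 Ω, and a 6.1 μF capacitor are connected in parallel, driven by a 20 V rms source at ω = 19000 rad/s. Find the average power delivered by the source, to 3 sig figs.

X_L = ωL = 5.24 Ω
X_C = 1/(ωC) = 8.63 Ω
Parallel: admittances add. Y = 1/R + 1/(jωL) + jωC
Y = (0.179 − j0.0748) S
|Y| = 0.194 S → |Z| = 1/|Y| = 5.17 Ω, ∠Z = −∠Y = 22.7°
I = V/|Z| = 3.87 A
P = VI cos φ = 20 × 3.87 × cos(22.7°) = 71.4 W

71.4 W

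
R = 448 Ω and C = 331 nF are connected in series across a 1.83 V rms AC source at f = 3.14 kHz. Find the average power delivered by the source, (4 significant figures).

6.693 mW

ω = 2πf = 19730 rad/s
X_C = 1/(ωC) = 153.1 Ω
Z = 448.0 − j153.1 Ω
|Z| = √(448.0² + 153.1²) = 473.4 Ω
∠Z = arctan(-153.1/448.0) = -18.87°
I = V/|Z| = 3.865 mA
P = VI cos φ = 1.83 × 0.003865 × cos(-18.87°) = 6.693 mW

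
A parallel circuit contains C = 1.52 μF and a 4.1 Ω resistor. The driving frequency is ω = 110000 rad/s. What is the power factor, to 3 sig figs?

0.825

X_C = 1/(ωC) = 5.98 Ω
Parallel: admittances add. Y = 1/R + jωC
Y = (0.244 + j0.167) S
|Y| = 0.296 S → |Z| = 1/|Y| = 3.38 Ω, ∠Z = −∠Y = -34.4°
cos φ = cos(-34.4°) = 0.825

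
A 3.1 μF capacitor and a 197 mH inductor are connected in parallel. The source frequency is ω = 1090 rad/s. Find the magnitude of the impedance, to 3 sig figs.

X_L = ωL = 215 Ω
X_C = 1/(ωC) = 296 Ω
Parallel: admittances add. Y = 1/(jωL) + jωC
Y = (0 − j0.00128) S
|Y| = 0.00128 S → |Z| = 1/|Y| = 782 Ω, ∠Z = −∠Y = 90.0°

782 Ω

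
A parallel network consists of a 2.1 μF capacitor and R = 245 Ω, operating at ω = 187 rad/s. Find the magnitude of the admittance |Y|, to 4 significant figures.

X_C = 1/(ωC) = 2546 Ω
Parallel: admittances add. Y = 1/R + jωC
Y = (0.004082 + j0.0003927) S
|Y| = 0.004100 S → |Z| = 1/|Y| = 243.9 Ω, ∠Z = −∠Y = -5.496°

4.100 mS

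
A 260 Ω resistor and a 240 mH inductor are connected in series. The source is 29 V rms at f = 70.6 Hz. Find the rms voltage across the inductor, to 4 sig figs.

ω = 2πf = 443.6 rad/s
X_L = ωL = 106.5 Ω
Z = 260.0 + j106.5 Ω
|Z| = √(260.0² + 106.5²) = 281.0 Ω
I = V/|Z| = 103.2 mA
V_L = I·|Z_L| = 0.1032 × 106.5 = 10.99 V

10.99 V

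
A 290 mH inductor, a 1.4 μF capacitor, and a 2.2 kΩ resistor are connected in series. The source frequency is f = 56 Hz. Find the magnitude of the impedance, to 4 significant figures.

2925 Ω

ω = 2πf = 351.9 rad/s
X_L = ωL = 102.0 Ω
X_C = 1/(ωC) = 2030 Ω
Net reactance X = X_L − X_C = -1928 Ω
Z = 2200 − j1928 Ω
|Z| = √(2200² + 1928²) = 2925 Ω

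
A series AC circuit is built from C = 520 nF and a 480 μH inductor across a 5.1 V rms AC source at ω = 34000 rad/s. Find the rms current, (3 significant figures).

X_L = ωL = 16.3 Ω
X_C = 1/(ωC) = 56.6 Ω
Net reactance X = X_L − X_C = -40.2 Ω
Z = − j40.2 Ω
|Z| = √(0² + 40.2²) = 40.2 Ω
I = V/|Z| = 5.1/40.2 = 127 mA

127 mA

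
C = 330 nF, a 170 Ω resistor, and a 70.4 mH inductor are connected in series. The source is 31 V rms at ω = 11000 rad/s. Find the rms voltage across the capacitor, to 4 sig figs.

X_L = ωL = 774.4 Ω
X_C = 1/(ωC) = 275.5 Ω
Net reactance X = X_L − X_C = 498.9 Ω
Z = 170.0 + j498.9 Ω
|Z| = √(170.0² + 498.9²) = 527.1 Ω
I = V/|Z| = 58.81 mA
V_C = I·|Z_C| = 0.05881 × 275.5 = 16.20 V

16.20 V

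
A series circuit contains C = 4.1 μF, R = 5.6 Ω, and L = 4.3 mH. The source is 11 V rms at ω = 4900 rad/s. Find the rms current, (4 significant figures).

376.1 mA

X_L = ωL = 21.07 Ω
X_C = 1/(ωC) = 49.78 Ω
Net reactance X = X_L − X_C = -28.71 Ω
Z = 5.600 − j28.71 Ω
|Z| = √(5.600² + 28.71²) = 29.25 Ω
I = V/|Z| = 11/29.25 = 376.1 mA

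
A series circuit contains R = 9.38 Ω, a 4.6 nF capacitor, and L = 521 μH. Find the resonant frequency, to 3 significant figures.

103 kHz

ω₀ = 1/√(LC) = 1/√(0.000521 × 4.6e-09) = 646000 rad/s
f₀ = ω₀/(2π) = 103 kHz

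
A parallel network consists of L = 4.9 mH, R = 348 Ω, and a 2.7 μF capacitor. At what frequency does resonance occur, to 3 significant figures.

1.38 kHz

ω₀ = 1/√(LC) = 1/√(0.0049 × 2.7e-06) = 8694 rad/s
f₀ = ω₀/(2π) = 1.38 kHz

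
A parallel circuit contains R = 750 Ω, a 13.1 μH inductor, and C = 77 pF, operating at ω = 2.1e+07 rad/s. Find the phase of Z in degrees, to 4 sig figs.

X_L = ωL = 275.1 Ω
X_C = 1/(ωC) = 618.4 Ω
Parallel: admittances add. Y = 1/R + 1/(jωL) + jωC
Y = (0.001333 − j0.002018) S
|Y| = 0.002419 S → |Z| = 1/|Y| = 413.4 Ω, ∠Z = −∠Y = 56.55°

56.55°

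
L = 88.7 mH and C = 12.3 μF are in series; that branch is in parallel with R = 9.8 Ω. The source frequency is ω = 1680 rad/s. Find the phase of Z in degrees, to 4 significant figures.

5.563°

X_L = ωL = 149.0 Ω
X_C = 1/(ωC) = 48.39 Ω
Branch 1: Z₁ = R = 9.800 Ω
Branch 2 (series LC): Z₂ = j(X_L − X_C) = j100.6 Ω
Parallel: Z = Z₁Z₂/(Z₁+Z₂), |Z| = 9.754 Ω, ∠Z = 5.563°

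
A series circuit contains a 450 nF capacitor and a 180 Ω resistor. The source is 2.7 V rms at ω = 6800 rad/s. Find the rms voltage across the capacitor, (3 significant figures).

X_C = 1/(ωC) = 327 Ω
Z = 180 − j327 Ω
|Z| = √(180² + 327²) = 373 Ω
I = V/|Z| = 7.24 mA
V_C = I·|Z_C| = 0.00724 × 327 = 2.36 V

2.36 V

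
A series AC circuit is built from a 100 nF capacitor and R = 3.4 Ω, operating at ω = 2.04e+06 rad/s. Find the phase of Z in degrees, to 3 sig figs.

-55.3°

X_C = 1/(ωC) = 4.90 Ω
Z = 3.40 − j4.90 Ω
|Z| = √(3.40² + 4.90²) = 5.97 Ω
∠Z = arctan(-4.90/3.40) = -55.3°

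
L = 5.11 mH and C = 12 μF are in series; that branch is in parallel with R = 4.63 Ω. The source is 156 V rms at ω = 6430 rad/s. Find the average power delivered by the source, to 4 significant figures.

5.256 kW

X_L = ωL = 32.86 Ω
X_C = 1/(ωC) = 12.96 Ω
Branch 1: Z₁ = R = 4.630 Ω
Branch 2 (series LC): Z₂ = j(X_L − X_C) = j19.90 Ω
Parallel: Z = Z₁Z₂/(Z₁+Z₂), |Z| = 4.510 Ω, ∠Z = 13.10°
I = V/|Z| = 34.59 A
P = VI cos φ = 156 × 34.59 × cos(13.10°) = 5.256 kW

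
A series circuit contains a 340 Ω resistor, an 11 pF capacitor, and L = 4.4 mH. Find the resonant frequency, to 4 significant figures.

ω₀ = 1/√(LC) = 1/√(0.0044 × 1.1e-11) = 4.545e+06 rad/s
f₀ = ω₀/(2π) = 723.4 kHz

723.4 kHz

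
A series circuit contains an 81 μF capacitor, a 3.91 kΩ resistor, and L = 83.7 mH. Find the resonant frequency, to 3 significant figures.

ω₀ = 1/√(LC) = 1/√(0.0837 × 8.1e-05) = 384.1 rad/s
f₀ = ω₀/(2π) = 61.1 Hz

61.1 Hz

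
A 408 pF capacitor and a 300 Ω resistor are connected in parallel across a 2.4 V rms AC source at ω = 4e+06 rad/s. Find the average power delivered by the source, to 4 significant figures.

19.20 mW

X_C = 1/(ωC) = 612.7 Ω
Parallel: admittances add. Y = 1/R + jωC
Y = (0.003333 + j0.001632) S
|Y| = 0.003711 S → |Z| = 1/|Y| = 269.4 Ω, ∠Z = −∠Y = -26.09°
I = V/|Z| = 8.907 mA
P = VI cos φ = 2.4 × 0.008907 × cos(-26.09°) = 19.20 mW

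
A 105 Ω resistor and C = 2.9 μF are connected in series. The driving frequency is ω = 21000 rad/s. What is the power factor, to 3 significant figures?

0.988

X_C = 1/(ωC) = 16.4 Ω
Z = 105 − j16.4 Ω
|Z| = √(105² + 16.4²) = 106 Ω
∠Z = arctan(-16.4/105) = -8.89°
cos φ = cos(-8.89°) = 0.988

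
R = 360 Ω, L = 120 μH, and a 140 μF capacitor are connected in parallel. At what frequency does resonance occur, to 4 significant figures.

ω₀ = 1/√(LC) = 1/√(0.00012 × 0.00014) = 7715 rad/s
f₀ = ω₀/(2π) = 1.228 kHz

1.228 kHz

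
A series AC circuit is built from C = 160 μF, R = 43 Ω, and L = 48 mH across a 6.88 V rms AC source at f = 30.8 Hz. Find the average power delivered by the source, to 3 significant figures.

ω = 2πf = 193.5 rad/s
X_L = ωL = 9.29 Ω
X_C = 1/(ωC) = 32.3 Ω
Net reactance X = X_L − X_C = -23.0 Ω
Z = 43.0 − j23.0 Ω
|Z| = √(43.0² + 23.0²) = 48.8 Ω
∠Z = arctan(-23.0/43.0) = -28.1°
I = V/|Z| = 141 mA
P = VI cos φ = 6.88 × 0.141 × cos(-28.1°) = 856 mW

856 mW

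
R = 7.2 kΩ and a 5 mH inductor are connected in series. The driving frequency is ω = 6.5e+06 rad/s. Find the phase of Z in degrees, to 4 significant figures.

X_L = ωL = 32500 Ω
Z = 7200 + j32500 Ω
|Z| = √(7200² + 32500²) = 33290 Ω
∠Z = arctan(32500/7200) = 77.51°

77.51°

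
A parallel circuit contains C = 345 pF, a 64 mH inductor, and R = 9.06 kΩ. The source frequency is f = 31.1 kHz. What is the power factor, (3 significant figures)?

0.994

ω = 2πf = 195400 rad/s
X_L = ωL = 12500 Ω
X_C = 1/(ωC) = 14800 Ω
Parallel: admittances add. Y = 1/R + 1/(jωL) + jωC
Y = (0.000110 − j1.25e-05) S
|Y| = 0.000111 S → |Z| = 1/|Y| = 9000 Ω, ∠Z = −∠Y = 6.48°
cos φ = cos(6.48°) = 0.994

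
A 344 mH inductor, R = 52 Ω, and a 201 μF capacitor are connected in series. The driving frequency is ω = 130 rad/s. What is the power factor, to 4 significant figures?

X_L = ωL = 44.72 Ω
X_C = 1/(ωC) = 38.27 Ω
Net reactance X = X_L − X_C = 6.450 Ω
Z = 52.00 + j6.450 Ω
|Z| = √(52.00² + 6.450²) = 52.40 Ω
∠Z = arctan(6.450/52.00) = 7.071°
cos φ = cos(7.071°) = 0.9924

0.9924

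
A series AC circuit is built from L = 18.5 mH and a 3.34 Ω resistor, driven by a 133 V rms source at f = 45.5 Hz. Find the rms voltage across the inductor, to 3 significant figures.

ω = 2πf = 285.9 rad/s
X_L = ωL = 5.29 Ω
Z = 3.34 + j5.29 Ω
|Z| = √(3.34² + 5.29²) = 6.26 Ω
I = V/|Z| = 21.3 A
V_L = I·|Z_L| = 21.3 × 5.29 = 112 V

112 V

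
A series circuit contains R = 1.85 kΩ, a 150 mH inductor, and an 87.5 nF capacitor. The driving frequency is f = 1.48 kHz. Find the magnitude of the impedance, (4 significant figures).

1857 Ω

ω = 2πf = 9299 rad/s
X_L = ωL = 1395 Ω
X_C = 1/(ωC) = 1229 Ω
Net reactance X = X_L − X_C = 165.9 Ω
Z = 1850 + j165.9 Ω
|Z| = √(1850² + 165.9²) = 1857 Ω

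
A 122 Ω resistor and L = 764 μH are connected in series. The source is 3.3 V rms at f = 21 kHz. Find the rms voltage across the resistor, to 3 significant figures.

ω = 2πf = 131900 rad/s
X_L = ωL = 101 Ω
Z = 122 + j101 Ω
|Z| = √(122² + 101²) = 158 Ω
I = V/|Z| = 20.9 mA
V_R = I·|Z_R| = 0.0209 × 122 = 2.54 V

2.54 V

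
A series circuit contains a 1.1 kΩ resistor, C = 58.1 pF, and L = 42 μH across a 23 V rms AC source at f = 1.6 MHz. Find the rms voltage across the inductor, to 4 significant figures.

5.729 V

ω = 2πf = 1.005e+07 rad/s
X_L = ωL = 422.2 Ω
X_C = 1/(ωC) = 1712 Ω
Net reactance X = X_L − X_C = -1290 Ω
Z = 1100 − j1290 Ω
|Z| = √(1100² + 1290²) = 1695 Ω
I = V/|Z| = 13.57 mA
V_L = I·|Z_L| = 0.01357 × 422.2 = 5.729 V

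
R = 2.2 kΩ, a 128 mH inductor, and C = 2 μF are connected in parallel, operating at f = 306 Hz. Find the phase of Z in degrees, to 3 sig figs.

ω = 2πf = 1923 rad/s
X_L = ωL = 246 Ω
X_C = 1/(ωC) = 260 Ω
Parallel: admittances add. Y = 1/R + 1/(jωL) + jωC
Y = (0.000455 − j0.000218) S
|Y| = 0.000504 S → |Z| = 1/|Y| = 1980 Ω, ∠Z = −∠Y = 25.6°

25.6°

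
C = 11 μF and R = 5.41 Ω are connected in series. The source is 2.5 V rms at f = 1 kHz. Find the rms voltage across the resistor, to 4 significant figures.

0.8756 V

ω = 2πf = 6283 rad/s
X_C = 1/(ωC) = 14.47 Ω
Z = 5.410 − j14.47 Ω
|Z| = √(5.410² + 14.47²) = 15.45 Ω
I = V/|Z| = 161.8 mA
V_R = I·|Z_R| = 0.1618 × 5.410 = 0.8756 V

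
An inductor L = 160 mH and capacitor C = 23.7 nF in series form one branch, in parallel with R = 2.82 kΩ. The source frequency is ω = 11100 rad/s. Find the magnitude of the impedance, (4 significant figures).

1645 Ω

X_L = ωL = 1776 Ω
X_C = 1/(ωC) = 3801 Ω
Branch 1: Z₁ = R = 2820 Ω
Branch 2 (series LC): Z₂ = j(X_L − X_C) = −j2025 Ω
Parallel: Z = Z₁Z₂/(Z₁+Z₂), |Z| = 1645 Ω, ∠Z = -54.31°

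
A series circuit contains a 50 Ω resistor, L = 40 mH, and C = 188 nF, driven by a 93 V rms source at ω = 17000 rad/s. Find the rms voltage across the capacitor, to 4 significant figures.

X_L = ωL = 680.0 Ω
X_C = 1/(ωC) = 312.9 Ω
Net reactance X = X_L − X_C = 367.1 Ω
Z = 50.00 + j367.1 Ω
|Z| = √(50.00² + 367.1²) = 370.5 Ω
I = V/|Z| = 251.0 mA
V_C = I·|Z_C| = 0.2510 × 312.9 = 78.54 V

78.54 V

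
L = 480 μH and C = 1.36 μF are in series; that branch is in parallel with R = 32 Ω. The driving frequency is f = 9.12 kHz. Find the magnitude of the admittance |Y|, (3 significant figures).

ω = 2πf = 57300 rad/s
X_L = ωL = 27.5 Ω
X_C = 1/(ωC) = 12.8 Ω
Branch 1: Z₁ = R = 32.0 Ω
Branch 2 (series LC): Z₂ = j(X_L − X_C) = j14.7 Ω
Parallel: Z = Z₁Z₂/(Z₁+Z₂), |Z| = 13.3 Ω, ∠Z = 65.4°
|Y| = 1/|Z| = 75.0 mS

75.0 mS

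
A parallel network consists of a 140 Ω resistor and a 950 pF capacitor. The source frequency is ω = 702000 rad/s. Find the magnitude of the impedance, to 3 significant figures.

139 Ω

X_C = 1/(ωC) = 1500 Ω
Parallel: admittances add. Y = 1/R + jωC
Y = (0.00714 + j0.000667) S
|Y| = 0.00717 S → |Z| = 1/|Y| = 139 Ω, ∠Z = −∠Y = -5.33°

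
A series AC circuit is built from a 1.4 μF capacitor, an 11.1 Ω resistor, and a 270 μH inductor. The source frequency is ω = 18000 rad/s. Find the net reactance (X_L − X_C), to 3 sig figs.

X_L = ωL = 4.86 Ω
X_C = 1/(ωC) = 39.7 Ω
X = 4.86 − 39.7 = -34.8 Ω

-34.8 Ω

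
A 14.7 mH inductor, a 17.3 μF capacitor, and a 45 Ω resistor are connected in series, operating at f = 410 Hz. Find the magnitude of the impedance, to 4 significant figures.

ω = 2πf = 2576 rad/s
X_L = ωL = 37.87 Ω
X_C = 1/(ωC) = 22.44 Ω
Net reactance X = X_L − X_C = 15.43 Ω
Z = 45.00 + j15.43 Ω
|Z| = √(45.00² + 15.43²) = 47.57 Ω

47.57 Ω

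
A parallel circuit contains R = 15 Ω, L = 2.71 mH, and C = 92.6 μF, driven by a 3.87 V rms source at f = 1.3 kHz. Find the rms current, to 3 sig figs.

2.76 A

ω = 2πf = 8168 rad/s
X_L = ωL = 22.1 Ω
X_C = 1/(ωC) = 1.32 Ω
Parallel: admittances add. Y = 1/R + 1/(jωL) + jωC
Y = (0.0667 + j0.711) S
|Y| = 0.714 S → |Z| = 1/|Y| = 1.40 Ω, ∠Z = −∠Y = -84.6°
I = V/|Z| = 3.87/1.40 = 2.76 A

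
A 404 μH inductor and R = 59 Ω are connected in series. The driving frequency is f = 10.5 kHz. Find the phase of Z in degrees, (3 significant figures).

ω = 2πf = 65970 rad/s
X_L = ωL = 26.7 Ω
Z = 59.0 + j26.7 Ω
|Z| = √(59.0² + 26.7²) = 64.7 Ω
∠Z = arctan(26.7/59.0) = 24.3°

24.3°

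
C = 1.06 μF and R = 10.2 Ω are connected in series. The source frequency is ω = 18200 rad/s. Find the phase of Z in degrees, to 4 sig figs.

X_C = 1/(ωC) = 51.83 Ω
Z = 10.20 − j51.83 Ω
|Z| = √(10.20² + 51.83²) = 52.83 Ω
∠Z = arctan(-51.83/10.20) = -78.87°

-78.87°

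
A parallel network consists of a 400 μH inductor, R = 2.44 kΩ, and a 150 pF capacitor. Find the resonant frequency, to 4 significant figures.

ω₀ = 1/√(LC) = 1/√(0.0004 × 1.5e-10) = 4.082e+06 rad/s
f₀ = ω₀/(2π) = 649.7 kHz

649.7 kHz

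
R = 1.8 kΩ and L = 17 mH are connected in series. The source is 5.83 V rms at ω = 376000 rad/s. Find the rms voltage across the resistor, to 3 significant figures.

X_L = ωL = 6390 Ω
Z = 1800 + j6390 Ω
|Z| = √(1800² + 6390²) = 6640 Ω
I = V/|Z| = 878 μA
V_R = I·|Z_R| = 0.000878 × 1800 = 1.58 V

1.58 V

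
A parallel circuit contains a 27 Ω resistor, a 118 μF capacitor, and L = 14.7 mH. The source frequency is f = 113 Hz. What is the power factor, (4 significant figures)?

0.9511

ω = 2πf = 710.0 rad/s
X_L = ωL = 10.44 Ω
X_C = 1/(ωC) = 11.94 Ω
Parallel: admittances add. Y = 1/R + 1/(jωL) + jωC
Y = (0.03704 − j0.01203) S
|Y| = 0.03894 S → |Z| = 1/|Y| = 25.68 Ω, ∠Z = −∠Y = 18.00°
cos φ = cos(18.00°) = 0.9511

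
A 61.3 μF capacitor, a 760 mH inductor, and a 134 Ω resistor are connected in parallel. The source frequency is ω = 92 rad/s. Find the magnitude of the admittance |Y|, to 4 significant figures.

X_L = ωL = 69.92 Ω
X_C = 1/(ωC) = 177.3 Ω
Parallel: admittances add. Y = 1/R + 1/(jωL) + jωC
Y = (0.007463 − j0.008662) S
|Y| = 0.01143 S → |Z| = 1/|Y| = 87.46 Ω, ∠Z = −∠Y = 49.26°

11.43 mS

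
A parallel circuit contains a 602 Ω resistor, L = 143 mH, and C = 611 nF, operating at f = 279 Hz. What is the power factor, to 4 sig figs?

0.4947

ω = 2πf = 1753 rad/s
X_L = ωL = 250.7 Ω
X_C = 1/(ωC) = 933.6 Ω
Parallel: admittances add. Y = 1/R + 1/(jωL) + jωC
Y = (0.001661 − j0.002918) S
|Y| = 0.003358 S → |Z| = 1/|Y| = 297.8 Ω, ∠Z = −∠Y = 60.35°
cos φ = cos(60.35°) = 0.4947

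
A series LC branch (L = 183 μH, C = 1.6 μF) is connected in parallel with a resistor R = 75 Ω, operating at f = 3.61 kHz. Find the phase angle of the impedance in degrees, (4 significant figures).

ω = 2πf = 22680 rad/s
X_L = ωL = 4.151 Ω
X_C = 1/(ωC) = 27.55 Ω
Branch 1: Z₁ = R = 75.00 Ω
Branch 2 (series LC): Z₂ = j(X_L − X_C) = −j23.40 Ω
Parallel: Z = Z₁Z₂/(Z₁+Z₂), |Z| = 22.34 Ω, ∠Z = -72.67°

-72.67°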